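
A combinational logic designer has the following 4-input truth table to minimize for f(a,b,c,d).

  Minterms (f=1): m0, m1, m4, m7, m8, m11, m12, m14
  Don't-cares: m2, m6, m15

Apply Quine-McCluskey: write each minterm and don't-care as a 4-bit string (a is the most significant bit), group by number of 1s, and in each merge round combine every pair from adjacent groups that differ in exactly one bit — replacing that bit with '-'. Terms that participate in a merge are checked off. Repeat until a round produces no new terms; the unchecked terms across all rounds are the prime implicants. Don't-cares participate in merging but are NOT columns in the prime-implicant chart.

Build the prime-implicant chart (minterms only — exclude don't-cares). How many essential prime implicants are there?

size-2^0 implicants → 0000(✓)  0001(✓)  0010(✓)  0100(✓)  0110(✓)  0111(✓)  1000(✓)  1011(✓)  1100(✓)  1110(✓)  1111(✓)
size-2^1 implicants → -000(✓)  -100(✓)  -110(✓)  -111(✓)  0-00(✓)  0-10(✓)  00-0(✓)  000-  01-0(✓)  011-(✓)  1-00(✓)  1-11  11-0(✓)  111-(✓)
size-2^2 implicants → --00  -1-0  -11-  0--0
Unchecked terms (primes): --00, -1-0, -11-, 0--0, 000-, 1-11
Minterm coverage:
  m0 ⊆ --00,0--0,000-
  m1 ⊆ 000- [E]
  m4 ⊆ --00,-1-0,0--0
  m7 ⊆ -11- [E]
  m8 ⊆ --00 [E]
  m11 ⊆ 1-11 [E]
  m12 ⊆ --00,-1-0
  m14 ⊆ -1-0,-11-
E = {--00, -11-, 000-, 1-11}

4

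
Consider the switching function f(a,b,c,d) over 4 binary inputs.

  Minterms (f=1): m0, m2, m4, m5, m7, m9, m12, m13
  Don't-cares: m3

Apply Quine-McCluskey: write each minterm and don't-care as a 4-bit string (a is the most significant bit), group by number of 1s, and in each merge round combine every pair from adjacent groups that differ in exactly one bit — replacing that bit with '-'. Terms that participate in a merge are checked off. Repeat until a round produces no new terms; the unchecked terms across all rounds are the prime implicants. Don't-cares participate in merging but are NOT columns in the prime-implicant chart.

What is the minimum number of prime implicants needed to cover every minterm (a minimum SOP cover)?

4

Round 0: 0000✓ 0010✓ 0011✓ 0100✓ 0101✓ 0111✓ 1001✓ 1100✓ 1101✓
Round 1: -100✓ -101✓ 0-00 0-11 00-0 001- 01-1 010-✓ 1-01 110-✓
Round 2: -10-
PIs = {-10-, 0-00, 0-11, 00-0, 001-, 01-1, 1-01}
Coverage chart:
  m0: 0-00,00-0
  m2: 00-0,001-
  m4: -10-,0-00
  m5: -10-,01-1
  m7: 0-11,01-1
  m9: 1-01 ←essential
  m12: -10- ←essential
  m13: -10-,1-01
Essential: -10-, 1-01
Petrick residual → 0-11, 00-0
Min cover (4 terms): bc' + a'cd + a'b'd' + ac'd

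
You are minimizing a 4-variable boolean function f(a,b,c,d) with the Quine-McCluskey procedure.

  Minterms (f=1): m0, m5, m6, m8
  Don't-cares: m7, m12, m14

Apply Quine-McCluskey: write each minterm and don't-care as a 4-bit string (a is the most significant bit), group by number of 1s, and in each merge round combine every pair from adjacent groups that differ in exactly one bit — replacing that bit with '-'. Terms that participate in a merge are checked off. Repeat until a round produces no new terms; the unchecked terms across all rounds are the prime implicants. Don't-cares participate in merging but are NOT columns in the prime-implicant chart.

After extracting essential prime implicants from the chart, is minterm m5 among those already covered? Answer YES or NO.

YES

Round 0: 0000✓ 0101✓ 0110✓ 0111✓ 1000✓ 1100✓ 1110✓
Round 1: -000 -110 01-1 011- 1-00 11-0
PIs = {-000, -110, 01-1, 011-, 1-00, 11-0}
Coverage chart:
  m0: -000 ←essential
  m5: 01-1 ←essential
  m6: -110,011-
  m8: -000,1-00
Essential: -000, 01-1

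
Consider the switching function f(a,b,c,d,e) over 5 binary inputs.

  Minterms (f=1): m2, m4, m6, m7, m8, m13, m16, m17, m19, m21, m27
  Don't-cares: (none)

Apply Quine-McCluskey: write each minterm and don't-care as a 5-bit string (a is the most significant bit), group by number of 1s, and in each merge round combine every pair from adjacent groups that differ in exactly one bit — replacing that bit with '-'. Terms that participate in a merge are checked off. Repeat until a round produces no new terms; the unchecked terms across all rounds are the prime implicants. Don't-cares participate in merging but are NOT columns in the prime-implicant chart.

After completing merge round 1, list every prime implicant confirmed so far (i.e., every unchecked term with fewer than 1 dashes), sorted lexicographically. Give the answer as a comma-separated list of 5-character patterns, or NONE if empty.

01000, 01101

size-2^0 implicants → 00010(✓)  00100(✓)  00110(✓)  00111(✓)  01000  01101  10000(✓)  10001(✓)  10011(✓)  10101(✓)  11011(✓)
size-2^1 implicants → 00-10  001-0  0011-  1-011  10-01  100-1  1000-
Unchecked terms (primes): 00-10, 001-0, 0011-, 01000, 01101, 1-011, 10-01, 100-1, 1000-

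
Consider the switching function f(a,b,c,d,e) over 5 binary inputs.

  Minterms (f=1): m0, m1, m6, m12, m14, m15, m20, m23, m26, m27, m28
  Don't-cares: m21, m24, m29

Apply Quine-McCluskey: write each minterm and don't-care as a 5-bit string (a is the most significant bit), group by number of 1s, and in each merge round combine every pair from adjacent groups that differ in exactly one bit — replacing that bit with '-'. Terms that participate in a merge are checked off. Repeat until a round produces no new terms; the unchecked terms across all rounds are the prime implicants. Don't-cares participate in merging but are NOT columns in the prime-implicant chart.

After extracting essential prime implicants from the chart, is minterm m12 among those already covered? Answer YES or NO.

[col 0] 00000*, 00001*, 00110*, 01100*, 01110*, 01111*, 10100*, 10101*, 10111*, 11000*, 11010*, 11011*, 11100*, 11101*
[col 1] -1100, 0-110, 0000-, 011-0, 0111-, 1-100*, 1-101*, 101-1, 1010-*, 11-00, 110-0, 1101-, 1110-*
[col 2] 1-10-
Prime implicants: -1100, 0-110, 0000-, 011-0, 0111-, 1-10-, 101-1, 11-00, 110-0, 1101-
PI chart (minterm → PIs covering it):
  0 | 0000-  (sole → essential)
  1 | 0000-  (sole → essential)
  6 | 0-110  (sole → essential)
  12 | -1100,011-0
  14 | 0-110,011-0,0111-
  15 | 0111-  (sole → essential)
  20 | 1-10-  (sole → essential)
  23 | 101-1  (sole → essential)
  26 | 110-0,1101-
  27 | 1101-  (sole → essential)
  28 | -1100,1-10-,11-00
Essential prime implicants: 0-110, 0000-, 0111-, 1-10-, 101-1, 1101-

NO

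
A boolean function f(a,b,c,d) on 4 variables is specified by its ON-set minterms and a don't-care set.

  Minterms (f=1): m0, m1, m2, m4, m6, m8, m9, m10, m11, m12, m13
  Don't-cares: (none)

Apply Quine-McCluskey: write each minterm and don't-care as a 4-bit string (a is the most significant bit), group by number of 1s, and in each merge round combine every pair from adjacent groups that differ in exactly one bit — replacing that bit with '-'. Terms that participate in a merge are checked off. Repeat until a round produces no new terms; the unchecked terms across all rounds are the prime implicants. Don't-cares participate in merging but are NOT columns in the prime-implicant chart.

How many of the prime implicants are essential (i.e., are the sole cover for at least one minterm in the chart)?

Round 0: 0000✓ 0001✓ 0010✓ 0100✓ 0110✓ 1000✓ 1001✓ 1010✓ 1011✓ 1100✓ 1101✓
Round 1: -000✓ -001✓ -010✓ -100✓ 0-00✓ 0-10✓ 00-0✓ 000-✓ 01-0✓ 1-00✓ 1-01✓ 10-0✓ 10-1✓ 100-✓ 101-✓ 110-✓
Round 2: --00 -0-0 -00- 0--0 1-0- 10--
PIs = {--00, -0-0, -00-, 0--0, 1-0-, 10--}
Coverage chart:
  m0: --00,-0-0,-00-,0--0
  m1: -00- ←essential
  m2: -0-0,0--0
  m4: --00,0--0
  m6: 0--0 ←essential
  m8: --00,-0-0,-00-,1-0-,10--
  m9: -00-,1-0-,10--
  m10: -0-0,10--
  m11: 10-- ←essential
  m12: --00,1-0-
  m13: 1-0- ←essential
Essential: -00-, 0--0, 1-0-, 10--

4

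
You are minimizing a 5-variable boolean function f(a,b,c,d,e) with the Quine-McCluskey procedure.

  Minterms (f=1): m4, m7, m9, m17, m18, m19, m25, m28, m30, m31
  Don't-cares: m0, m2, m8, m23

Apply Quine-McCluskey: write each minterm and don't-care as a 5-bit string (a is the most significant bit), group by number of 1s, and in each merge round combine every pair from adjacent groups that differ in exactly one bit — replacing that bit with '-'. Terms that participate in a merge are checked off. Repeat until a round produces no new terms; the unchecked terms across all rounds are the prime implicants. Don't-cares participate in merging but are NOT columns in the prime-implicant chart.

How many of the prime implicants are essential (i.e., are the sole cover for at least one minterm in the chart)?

3

[col 0] 00000*, 00010*, 00100*, 00111*, 01000*, 01001*, 10001*, 10010*, 10011*, 10111*, 11001*, 11100*, 11110*, 11111*
[col 1] -0010, -0111, -1001, 0-000, 00-00, 000-0, 0100-, 1-001, 1-111, 10-11, 100-1, 1001-, 111-0, 1111-
Prime implicants: -0010, -0111, -1001, 0-000, 00-00, 000-0, 0100-, 1-001, 1-111, 10-11, 100-1, 1001-, 111-0, 1111-
PI chart (minterm → PIs covering it):
  4 | 00-00  (sole → essential)
  7 | -0111  (sole → essential)
  9 | -1001,0100-
  17 | 1-001,100-1
  18 | -0010,1001-
  19 | 10-11,100-1,1001-
  25 | -1001,1-001
  28 | 111-0  (sole → essential)
  30 | 111-0,1111-
  31 | 1-111,1111-
Essential prime implicants: -0111, 00-00, 111-0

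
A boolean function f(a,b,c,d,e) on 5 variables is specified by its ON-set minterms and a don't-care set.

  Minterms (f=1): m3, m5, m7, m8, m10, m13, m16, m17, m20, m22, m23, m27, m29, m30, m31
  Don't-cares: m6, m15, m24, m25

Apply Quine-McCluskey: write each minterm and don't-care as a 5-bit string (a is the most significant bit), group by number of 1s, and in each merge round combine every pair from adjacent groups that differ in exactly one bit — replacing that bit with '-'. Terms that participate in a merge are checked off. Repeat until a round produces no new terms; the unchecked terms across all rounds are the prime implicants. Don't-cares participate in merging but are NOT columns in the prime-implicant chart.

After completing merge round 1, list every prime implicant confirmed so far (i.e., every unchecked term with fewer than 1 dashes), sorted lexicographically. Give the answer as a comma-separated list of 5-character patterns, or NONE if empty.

NONE

size-2^0 implicants → 00011(✓)  00101(✓)  00110(✓)  00111(✓)  01000(✓)  01010(✓)  01101(✓)  01111(✓)  10000(✓)  10001(✓)  10100(✓)  10110(✓)  10111(✓)  11000(✓)  11001(✓)  11011(✓)  11101(✓)  11110(✓)  11111(✓)
size-2^1 implicants → -0110(✓)  -0111(✓)  -1000  -1101(✓)  -1111(✓)  0-101(✓)  0-111(✓)  00-11  001-1(✓)  0011-(✓)  010-0  011-1(✓)  1-000(✓)  1-001(✓)  1-110(✓)  1-111(✓)  10-00  1000-(✓)  101-0  1011-(✓)  11-01(✓)  11-11(✓)  110-1(✓)  1100-(✓)  111-1(✓)  1111-(✓)
size-2^2 implicants → --111  -011-  -11-1  0-1-1  1-00-  1-11-  11--1
Unchecked terms (primes): --111, -011-, -1000, -11-1, 0-1-1, 00-11, 010-0, 1-00-, 1-11-, 10-00, 101-0, 11--1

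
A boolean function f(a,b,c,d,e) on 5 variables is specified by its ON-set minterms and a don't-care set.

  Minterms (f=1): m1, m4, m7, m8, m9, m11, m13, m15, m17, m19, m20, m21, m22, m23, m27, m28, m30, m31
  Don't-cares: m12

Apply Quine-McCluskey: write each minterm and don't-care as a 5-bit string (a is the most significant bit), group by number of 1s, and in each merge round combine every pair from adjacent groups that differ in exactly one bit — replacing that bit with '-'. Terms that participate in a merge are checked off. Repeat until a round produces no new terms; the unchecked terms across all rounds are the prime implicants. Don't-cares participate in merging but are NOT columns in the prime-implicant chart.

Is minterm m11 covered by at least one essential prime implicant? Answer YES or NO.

NO

size-2^0 implicants → 00001(✓)  00100(✓)  00111(✓)  01000(✓)  01001(✓)  01011(✓)  01100(✓)  01101(✓)  01111(✓)  10001(✓)  10011(✓)  10100(✓)  10101(✓)  10110(✓)  10111(✓)  11011(✓)  11100(✓)  11110(✓)  11111(✓)
size-2^1 implicants → -0001  -0100(✓)  -0111(✓)  -1011(✓)  -1100(✓)  -1111(✓)  0-001  0-100(✓)  0-111(✓)  01-00(✓)  01-01(✓)  01-11(✓)  010-1(✓)  0100-(✓)  011-1(✓)  0110-(✓)  1-011(✓)  1-100(✓)  1-110(✓)  1-111(✓)  10-01(✓)  10-11(✓)  100-1(✓)  101-0(✓)  101-1(✓)  1010-(✓)  1011-(✓)  11-11(✓)  111-0(✓)  1111-(✓)
size-2^2 implicants → --100  --111  -1-11  01--1  01-0-  1--11  1-1-0  1-11-  10--1  101--
Unchecked terms (primes): --100, --111, -0001, -1-11, 0-001, 01--1, 01-0-, 1--11, 1-1-0, 1-11-, 10--1, 101--
Minterm coverage:
  m1 ⊆ -0001,0-001
  m4 ⊆ --100 [E]
  m7 ⊆ --111 [E]
  m8 ⊆ 01-0- [E]
  m9 ⊆ 0-001,01--1,01-0-
  m11 ⊆ -1-11,01--1
  m13 ⊆ 01--1,01-0-
  m15 ⊆ --111,-1-11,01--1
  m17 ⊆ -0001,10--1
  m19 ⊆ 1--11,10--1
  m20 ⊆ --100,1-1-0,101--
  m21 ⊆ 10--1,101--
  m22 ⊆ 1-1-0,1-11-,101--
  m23 ⊆ --111,1--11,1-11-,10--1,101--
  m27 ⊆ -1-11,1--11
  m28 ⊆ --100,1-1-0
  m30 ⊆ 1-1-0,1-11-
  m31 ⊆ --111,-1-11,1--11,1-11-
E = {--100, --111, 01-0-}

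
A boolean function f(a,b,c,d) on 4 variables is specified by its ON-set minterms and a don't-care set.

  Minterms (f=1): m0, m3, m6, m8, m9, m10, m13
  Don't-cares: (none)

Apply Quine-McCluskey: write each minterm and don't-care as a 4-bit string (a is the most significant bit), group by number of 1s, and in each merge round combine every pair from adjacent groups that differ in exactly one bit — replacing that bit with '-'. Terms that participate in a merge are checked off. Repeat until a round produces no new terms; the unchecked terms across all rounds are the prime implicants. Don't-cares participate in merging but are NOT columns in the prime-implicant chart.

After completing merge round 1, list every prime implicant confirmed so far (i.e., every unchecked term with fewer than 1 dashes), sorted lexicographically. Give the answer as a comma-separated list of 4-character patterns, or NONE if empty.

[col 0] 0000*, 0011, 0110, 1000*, 1001*, 1010*, 1101*
[col 1] -000, 1-01, 10-0, 100-
Prime implicants: -000, 0011, 0110, 1-01, 10-0, 100-

0011, 0110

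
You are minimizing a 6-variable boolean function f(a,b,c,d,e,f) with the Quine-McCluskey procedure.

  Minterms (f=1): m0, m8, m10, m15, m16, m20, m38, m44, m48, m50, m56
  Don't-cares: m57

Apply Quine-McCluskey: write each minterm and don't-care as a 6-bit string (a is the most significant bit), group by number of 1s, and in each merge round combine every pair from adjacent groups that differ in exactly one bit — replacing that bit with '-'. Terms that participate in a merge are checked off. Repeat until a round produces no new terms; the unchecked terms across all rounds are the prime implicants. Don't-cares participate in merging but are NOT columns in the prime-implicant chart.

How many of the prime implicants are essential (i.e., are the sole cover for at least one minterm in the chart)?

6

[col 0] 000000*, 001000*, 001010*, 001111, 010000*, 010100*, 100110, 101100, 110000*, 110010*, 111000*, 111001*
[col 1] -10000, 0-0000, 00-000, 0010-0, 010-00, 11-000, 1100-0, 11100-
Prime implicants: -10000, 0-0000, 00-000, 0010-0, 001111, 010-00, 100110, 101100, 11-000, 1100-0, 11100-
PI chart (minterm → PIs covering it):
  0 | 0-0000,00-000
  8 | 00-000,0010-0
  10 | 0010-0  (sole → essential)
  15 | 001111  (sole → essential)
  16 | -10000,0-0000,010-00
  20 | 010-00  (sole → essential)
  38 | 100110  (sole → essential)
  44 | 101100  (sole → essential)
  48 | -10000,11-000,1100-0
  50 | 1100-0  (sole → essential)
  56 | 11-000,11100-
Essential prime implicants: 0010-0, 001111, 010-00, 100110, 101100, 1100-0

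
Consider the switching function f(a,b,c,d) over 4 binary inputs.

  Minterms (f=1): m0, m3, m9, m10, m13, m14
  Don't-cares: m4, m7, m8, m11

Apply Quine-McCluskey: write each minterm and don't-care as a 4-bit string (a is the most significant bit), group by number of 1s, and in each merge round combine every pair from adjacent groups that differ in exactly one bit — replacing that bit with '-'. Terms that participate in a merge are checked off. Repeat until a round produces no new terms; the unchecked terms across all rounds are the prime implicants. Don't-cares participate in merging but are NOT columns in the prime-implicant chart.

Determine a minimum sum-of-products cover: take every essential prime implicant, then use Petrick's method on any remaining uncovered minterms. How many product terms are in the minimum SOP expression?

size-2^0 implicants → 0000(✓)  0011(✓)  0100(✓)  0111(✓)  1000(✓)  1001(✓)  1010(✓)  1011(✓)  1101(✓)  1110(✓)
size-2^1 implicants → -000  -011  0-00  0-11  1-01  1-10  10-0(✓)  10-1(✓)  100-(✓)  101-(✓)
size-2^2 implicants → 10--
Unchecked terms (primes): -000, -011, 0-00, 0-11, 1-01, 1-10, 10--
Minterm coverage:
  m0 ⊆ -000,0-00
  m3 ⊆ -011,0-11
  m9 ⊆ 1-01,10--
  m10 ⊆ 1-10,10--
  m13 ⊆ 1-01 [E]
  m14 ⊆ 1-10 [E]
E = {1-01, 1-10}
Petrick residual → -000, -011
Cover = b'c'd' + b'cd + ac'd + acd'  |cover|=4

4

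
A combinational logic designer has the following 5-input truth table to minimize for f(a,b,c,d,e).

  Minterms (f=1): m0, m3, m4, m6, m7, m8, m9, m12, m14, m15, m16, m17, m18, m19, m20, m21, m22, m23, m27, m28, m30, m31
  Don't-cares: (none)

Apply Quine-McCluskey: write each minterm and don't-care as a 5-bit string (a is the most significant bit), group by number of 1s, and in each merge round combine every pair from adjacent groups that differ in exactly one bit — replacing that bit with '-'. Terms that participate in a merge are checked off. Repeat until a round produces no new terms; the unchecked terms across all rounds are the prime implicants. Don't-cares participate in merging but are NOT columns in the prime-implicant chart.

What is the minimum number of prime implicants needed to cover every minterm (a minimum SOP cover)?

[col 0] 00000*, 00011*, 00100*, 00110*, 00111*, 01000*, 01001*, 01100*, 01110*, 01111*, 10000*, 10001*, 10010*, 10011*, 10100*, 10101*, 10110*, 10111*, 11011*, 11100*, 11110*, 11111*
[col 1] -0000*, -0011*, -0100*, -0110*, -0111*, -1100*, -1110*, -1111*, 0-000*, 0-100*, 0-110*, 0-111*, 00-00*, 00-11*, 001-0*, 0011-*, 01-00*, 0100-, 011-0*, 0111-*, 1-011*, 1-100*, 1-110*, 1-111*, 10-00*, 10-01*, 10-10*, 10-11*, 100-0*, 100-1*, 1000-*, 1001-*, 101-0*, 101-1*, 1010-*, 1011-*, 11-11*, 111-0*, 1111-*
[col 2] --100*, --110*, --111*, -0-00, -0-11, -01-0*, -011-*, -11-0*, -111-*, 0--00, 0-1-0*, 0-11-*, 1--11, 1-1-0*, 1-11-*, 10--0*, 10--1*, 10-0-*, 10-1-*, 100--*, 101--*
[col 3] --1-0, --11-, 10---
Prime implicants: --1-0, --11-, -0-00, -0-11, 0--00, 0100-, 1--11, 10---
PI chart (minterm → PIs covering it):
  0 | -0-00,0--00
  3 | -0-11  (sole → essential)
  4 | --1-0,-0-00,0--00
  6 | --1-0,--11-
  7 | --11-,-0-11
  8 | 0--00,0100-
  9 | 0100-  (sole → essential)
  12 | --1-0,0--00
  14 | --1-0,--11-
  15 | --11-  (sole → essential)
  16 | -0-00,10---
  17 | 10---  (sole → essential)
  18 | 10---  (sole → essential)
  19 | -0-11,1--11,10---
  20 | --1-0,-0-00,10---
  21 | 10---  (sole → essential)
  22 | --1-0,--11-,10---
  23 | --11-,-0-11,1--11,10---
  27 | 1--11  (sole → essential)
  28 | --1-0  (sole → essential)
  30 | --1-0,--11-
  31 | --11-,1--11
Essential prime implicants: --1-0, --11-, -0-11, 0100-, 1--11, 10---
Petrick residual → -0-00
Minimum SOP uses 7 PIs: ce' + cd + b'd'e' + b'de + a'bc'd' + ade + ab'

7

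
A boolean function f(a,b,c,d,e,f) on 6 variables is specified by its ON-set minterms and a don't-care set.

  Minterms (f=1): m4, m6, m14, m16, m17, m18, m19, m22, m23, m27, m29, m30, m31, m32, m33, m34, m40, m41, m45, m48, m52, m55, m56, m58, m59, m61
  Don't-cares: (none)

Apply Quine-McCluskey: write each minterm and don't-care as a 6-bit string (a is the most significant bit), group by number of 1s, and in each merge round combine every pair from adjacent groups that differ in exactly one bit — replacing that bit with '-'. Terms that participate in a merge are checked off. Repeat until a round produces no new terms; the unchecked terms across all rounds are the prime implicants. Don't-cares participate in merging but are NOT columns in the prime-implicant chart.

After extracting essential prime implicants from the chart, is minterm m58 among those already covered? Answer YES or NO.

NO

size-2^0 implicants → 000100(✓)  000110(✓)  001110(✓)  010000(✓)  010001(✓)  010010(✓)  010011(✓)  010110(✓)  010111(✓)  011011(✓)  011101(✓)  011110(✓)  011111(✓)  100000(✓)  100001(✓)  100010(✓)  101000(✓)  101001(✓)  101101(✓)  110000(✓)  110100(✓)  110111(✓)  111000(✓)  111010(✓)  111011(✓)  111101(✓)
size-2^1 implicants → -10000  -10111  -11011  -11101  0-0110(✓)  0-1110(✓)  00-110(✓)  0001-0  01-011(✓)  01-110(✓)  01-111(✓)  010-10(✓)  010-11(✓)  0100-0(✓)  0100-1(✓)  01000-(✓)  01001-(✓)  01011-(✓)  011-11(✓)  0111-1  01111-(✓)  1-0000(✓)  1-1000(✓)  1-1101  10-000(✓)  10-001(✓)  1000-0  10000-(✓)  101-01  10100-(✓)  11-000(✓)  110-00  1110-0  11101-
size-2^2 implicants → 0--110  01--11  01-11-  010-1-  0100--  1--000  10-00-
Unchecked terms (primes): -10000, -10111, -11011, -11101, 0--110, 0001-0, 01--11, 01-11-, 010-1-, 0100--, 0111-1, 1--000, 1-1101, 10-00-, 1000-0, 101-01, 110-00, 1110-0, 11101-
Minterm coverage:
  m4 ⊆ 0001-0 [E]
  m6 ⊆ 0--110,0001-0
  m14 ⊆ 0--110 [E]
  m16 ⊆ -10000,0100--
  m17 ⊆ 0100-- [E]
  m18 ⊆ 010-1-,0100--
  m19 ⊆ 01--11,010-1-,0100--
  m22 ⊆ 0--110,01-11-,010-1-
  m23 ⊆ -10111,01--11,01-11-,010-1-
  m27 ⊆ -11011,01--11
  m29 ⊆ -11101,0111-1
  m30 ⊆ 0--110,01-11-
  m31 ⊆ 01--11,01-11-,0111-1
  m32 ⊆ 1--000,10-00-,1000-0
  m33 ⊆ 10-00- [E]
  m34 ⊆ 1000-0 [E]
  m40 ⊆ 1--000,10-00-
  m41 ⊆ 10-00-,101-01
  m45 ⊆ 1-1101,101-01
  m48 ⊆ -10000,1--000,110-00
  m52 ⊆ 110-00 [E]
  m55 ⊆ -10111 [E]
  m56 ⊆ 1--000,1110-0
  m58 ⊆ 1110-0,11101-
  m59 ⊆ -11011,11101-
  m61 ⊆ -11101,1-1101
E = {-10111, 0--110, 0001-0, 0100--, 10-00-, 1000-0, 110-00}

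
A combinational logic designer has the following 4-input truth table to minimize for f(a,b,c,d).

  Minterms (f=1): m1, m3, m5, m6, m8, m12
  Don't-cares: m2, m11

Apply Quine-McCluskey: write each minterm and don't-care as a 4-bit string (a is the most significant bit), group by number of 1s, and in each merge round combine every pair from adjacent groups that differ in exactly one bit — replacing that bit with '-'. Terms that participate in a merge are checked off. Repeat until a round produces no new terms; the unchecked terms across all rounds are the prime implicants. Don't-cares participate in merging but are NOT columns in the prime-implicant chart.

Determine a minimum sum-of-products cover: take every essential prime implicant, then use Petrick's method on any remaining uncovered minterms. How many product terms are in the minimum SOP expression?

4

size-2^0 implicants → 0001(✓)  0010(✓)  0011(✓)  0101(✓)  0110(✓)  1000(✓)  1011(✓)  1100(✓)
size-2^1 implicants → -011  0-01  0-10  00-1  001-  1-00
Unchecked terms (primes): -011, 0-01, 0-10, 00-1, 001-, 1-00
Minterm coverage:
  m1 ⊆ 0-01,00-1
  m3 ⊆ -011,00-1,001-
  m5 ⊆ 0-01 [E]
  m6 ⊆ 0-10 [E]
  m8 ⊆ 1-00 [E]
  m12 ⊆ 1-00 [E]
E = {0-01, 0-10, 1-00}
Petrick residual → -011
Cover = b'cd + a'c'd + a'cd' + ac'd'  |cover|=4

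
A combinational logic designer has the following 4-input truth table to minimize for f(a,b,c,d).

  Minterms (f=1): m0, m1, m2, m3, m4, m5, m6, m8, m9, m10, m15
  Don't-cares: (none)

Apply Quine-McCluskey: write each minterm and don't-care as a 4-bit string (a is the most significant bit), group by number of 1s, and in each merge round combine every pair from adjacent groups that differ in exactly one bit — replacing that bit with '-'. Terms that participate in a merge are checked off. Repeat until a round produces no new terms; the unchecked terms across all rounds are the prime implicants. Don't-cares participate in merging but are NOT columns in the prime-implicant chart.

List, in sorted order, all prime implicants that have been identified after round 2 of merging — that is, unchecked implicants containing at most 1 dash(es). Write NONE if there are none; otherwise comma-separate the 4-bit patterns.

1111

size-2^0 implicants → 0000(✓)  0001(✓)  0010(✓)  0011(✓)  0100(✓)  0101(✓)  0110(✓)  1000(✓)  1001(✓)  1010(✓)  1111
size-2^1 implicants → -000(✓)  -001(✓)  -010(✓)  0-00(✓)  0-01(✓)  0-10(✓)  00-0(✓)  00-1(✓)  000-(✓)  001-(✓)  01-0(✓)  010-(✓)  10-0(✓)  100-(✓)
size-2^2 implicants → -0-0  -00-  0--0  0-0-  00--
Unchecked terms (primes): -0-0, -00-, 0--0, 0-0-, 00--, 1111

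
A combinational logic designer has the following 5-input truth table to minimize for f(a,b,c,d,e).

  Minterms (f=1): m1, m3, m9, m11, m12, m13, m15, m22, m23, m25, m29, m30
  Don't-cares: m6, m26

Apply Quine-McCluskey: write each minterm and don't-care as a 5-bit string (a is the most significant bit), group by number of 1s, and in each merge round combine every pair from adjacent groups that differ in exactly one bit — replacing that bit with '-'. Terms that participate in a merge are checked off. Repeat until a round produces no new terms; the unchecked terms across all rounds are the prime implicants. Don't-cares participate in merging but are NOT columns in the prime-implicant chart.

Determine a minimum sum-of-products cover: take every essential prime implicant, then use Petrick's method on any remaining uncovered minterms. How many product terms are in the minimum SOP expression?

6

size-2^0 implicants → 00001(✓)  00011(✓)  00110(✓)  01001(✓)  01011(✓)  01100(✓)  01101(✓)  01111(✓)  10110(✓)  10111(✓)  11001(✓)  11010(✓)  11101(✓)  11110(✓)
size-2^1 implicants → -0110  -1001(✓)  -1101(✓)  0-001(✓)  0-011(✓)  000-1(✓)  01-01(✓)  01-11(✓)  010-1(✓)  011-1(✓)  0110-  1-110  1011-  11-01(✓)  11-10
size-2^2 implicants → -1-01  0-0-1  01--1
Unchecked terms (primes): -0110, -1-01, 0-0-1, 01--1, 0110-, 1-110, 1011-, 11-10
Minterm coverage:
  m1 ⊆ 0-0-1 [E]
  m3 ⊆ 0-0-1 [E]
  m9 ⊆ -1-01,0-0-1,01--1
  m11 ⊆ 0-0-1,01--1
  m12 ⊆ 0110- [E]
  m13 ⊆ -1-01,01--1,0110-
  m15 ⊆ 01--1 [E]
  m22 ⊆ -0110,1-110,1011-
  m23 ⊆ 1011- [E]
  m25 ⊆ -1-01 [E]
  m29 ⊆ -1-01 [E]
  m30 ⊆ 1-110,11-10
E = {-1-01, 0-0-1, 01--1, 0110-, 1011-}
Petrick residual → 1-110
Cover = bd'e + a'c'e + a'be + a'bcd' + acde' + ab'cd  |cover|=6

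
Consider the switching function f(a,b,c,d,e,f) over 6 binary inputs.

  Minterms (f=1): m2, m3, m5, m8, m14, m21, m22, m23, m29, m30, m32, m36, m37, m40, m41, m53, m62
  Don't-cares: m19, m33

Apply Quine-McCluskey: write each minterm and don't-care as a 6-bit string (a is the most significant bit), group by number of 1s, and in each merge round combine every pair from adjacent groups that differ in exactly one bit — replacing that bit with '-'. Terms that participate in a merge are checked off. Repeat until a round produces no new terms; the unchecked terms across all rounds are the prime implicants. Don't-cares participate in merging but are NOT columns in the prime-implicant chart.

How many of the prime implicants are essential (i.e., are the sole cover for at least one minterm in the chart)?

8

size-2^0 implicants → 000010(✓)  000011(✓)  000101(✓)  001000(✓)  001110(✓)  010011(✓)  010101(✓)  010110(✓)  010111(✓)  011101(✓)  011110(✓)  100000(✓)  100001(✓)  100100(✓)  100101(✓)  101000(✓)  101001(✓)  110101(✓)  111110(✓)
size-2^1 implicants → -00101(✓)  -01000  -10101(✓)  -11110  0-0011  0-0101(✓)  0-1110  00001-  01-101  01-110  010-11  0101-1  01011-  1-0101(✓)  10-000(✓)  10-001(✓)  100-00(✓)  100-01(✓)  10000-(✓)  10010-(✓)  10100-(✓)
size-2^2 implicants → --0101  10-00-  100-0-
Unchecked terms (primes): --0101, -01000, -11110, 0-0011, 0-1110, 00001-, 01-101, 01-110, 010-11, 0101-1, 01011-, 10-00-, 100-0-
Minterm coverage:
  m2 ⊆ 00001- [E]
  m3 ⊆ 0-0011,00001-
  m5 ⊆ --0101 [E]
  m8 ⊆ -01000 [E]
  m14 ⊆ 0-1110 [E]
  m21 ⊆ --0101,01-101,0101-1
  m22 ⊆ 01-110,01011-
  m23 ⊆ 010-11,0101-1,01011-
  m29 ⊆ 01-101 [E]
  m30 ⊆ -11110,0-1110,01-110
  m32 ⊆ 10-00-,100-0-
  m36 ⊆ 100-0- [E]
  m37 ⊆ --0101,100-0-
  m40 ⊆ -01000,10-00-
  m41 ⊆ 10-00- [E]
  m53 ⊆ --0101 [E]
  m62 ⊆ -11110 [E]
E = {--0101, -01000, -11110, 0-1110, 00001-, 01-101, 10-00-, 100-0-}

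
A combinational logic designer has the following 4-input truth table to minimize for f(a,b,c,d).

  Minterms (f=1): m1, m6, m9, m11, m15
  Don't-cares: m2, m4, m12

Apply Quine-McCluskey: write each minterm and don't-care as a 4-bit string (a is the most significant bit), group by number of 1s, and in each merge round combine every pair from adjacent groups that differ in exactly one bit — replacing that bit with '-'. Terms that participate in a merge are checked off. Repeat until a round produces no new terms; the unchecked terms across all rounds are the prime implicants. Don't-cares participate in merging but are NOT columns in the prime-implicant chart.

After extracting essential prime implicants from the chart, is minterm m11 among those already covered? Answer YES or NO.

size-2^0 implicants → 0001(✓)  0010(✓)  0100(✓)  0110(✓)  1001(✓)  1011(✓)  1100(✓)  1111(✓)
size-2^1 implicants → -001  -100  0-10  01-0  1-11  10-1
Unchecked terms (primes): -001, -100, 0-10, 01-0, 1-11, 10-1
Minterm coverage:
  m1 ⊆ -001 [E]
  m6 ⊆ 0-10,01-0
  m9 ⊆ -001,10-1
  m11 ⊆ 1-11,10-1
  m15 ⊆ 1-11 [E]
E = {-001, 1-11}

YES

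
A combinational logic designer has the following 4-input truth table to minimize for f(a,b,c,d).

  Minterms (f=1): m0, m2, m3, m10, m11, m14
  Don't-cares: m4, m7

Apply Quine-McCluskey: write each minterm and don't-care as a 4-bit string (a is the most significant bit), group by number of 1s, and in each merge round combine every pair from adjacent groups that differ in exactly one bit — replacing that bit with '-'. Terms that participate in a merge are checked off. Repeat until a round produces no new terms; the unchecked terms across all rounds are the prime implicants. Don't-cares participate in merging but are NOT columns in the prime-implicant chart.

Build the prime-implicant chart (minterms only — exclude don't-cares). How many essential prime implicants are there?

2

[col 0] 0000*, 0010*, 0011*, 0100*, 0111*, 1010*, 1011*, 1110*
[col 1] -010*, -011*, 0-00, 0-11, 00-0, 001-*, 1-10, 101-*
[col 2] -01-
Prime implicants: -01-, 0-00, 0-11, 00-0, 1-10
PI chart (minterm → PIs covering it):
  0 | 0-00,00-0
  2 | -01-,00-0
  3 | -01-,0-11
  10 | -01-,1-10
  11 | -01-  (sole → essential)
  14 | 1-10  (sole → essential)
Essential prime implicants: -01-, 1-10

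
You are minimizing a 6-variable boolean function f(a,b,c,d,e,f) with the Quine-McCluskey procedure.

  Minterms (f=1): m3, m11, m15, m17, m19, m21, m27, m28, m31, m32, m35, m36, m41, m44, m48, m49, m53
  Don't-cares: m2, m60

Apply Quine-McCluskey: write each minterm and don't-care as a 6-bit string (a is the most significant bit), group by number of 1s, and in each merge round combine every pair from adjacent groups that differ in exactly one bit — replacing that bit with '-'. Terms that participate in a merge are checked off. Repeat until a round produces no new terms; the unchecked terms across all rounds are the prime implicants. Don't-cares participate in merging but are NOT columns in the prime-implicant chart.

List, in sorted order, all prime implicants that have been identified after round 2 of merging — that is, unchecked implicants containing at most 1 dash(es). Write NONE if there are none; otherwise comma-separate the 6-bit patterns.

[col 0] 000010*, 000011*, 001011*, 001111*, 010001*, 010011*, 010101*, 011011*, 011100*, 011111*, 100000*, 100011*, 100100*, 101001, 101100*, 110000*, 110001*, 110101*, 111100*
[col 1] -00011, -10001*, -10101*, -11100, 0-0011*, 0-1011*, 0-1111*, 00-011*, 00001-, 001-11*, 01-011*, 010-01*, 0100-1, 011-11*, 1-0000, 1-1100, 10-100, 100-00, 110-01*, 11000-
[col 2] -10-01, 0--011, 0-1-11
Prime implicants: -00011, -10-01, -11100, 0--011, 0-1-11, 00001-, 0100-1, 1-0000, 1-1100, 10-100, 100-00, 101001, 11000-

-00011, -11100, 00001-, 0100-1, 1-0000, 1-1100, 10-100, 100-00, 101001, 11000-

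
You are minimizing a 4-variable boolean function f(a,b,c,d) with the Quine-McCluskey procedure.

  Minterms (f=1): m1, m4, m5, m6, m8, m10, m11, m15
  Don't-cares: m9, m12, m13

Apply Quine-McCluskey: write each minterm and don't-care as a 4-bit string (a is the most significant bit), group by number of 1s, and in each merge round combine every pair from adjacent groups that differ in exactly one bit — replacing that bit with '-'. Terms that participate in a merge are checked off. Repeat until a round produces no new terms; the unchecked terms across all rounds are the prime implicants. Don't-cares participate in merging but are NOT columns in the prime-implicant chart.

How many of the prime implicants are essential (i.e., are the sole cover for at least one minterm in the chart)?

4

size-2^0 implicants → 0001(✓)  0100(✓)  0101(✓)  0110(✓)  1000(✓)  1001(✓)  1010(✓)  1011(✓)  1100(✓)  1101(✓)  1111(✓)
size-2^1 implicants → -001(✓)  -100(✓)  -101(✓)  0-01(✓)  01-0  010-(✓)  1-00(✓)  1-01(✓)  1-11(✓)  10-0(✓)  10-1(✓)  100-(✓)  101-(✓)  11-1(✓)  110-(✓)
size-2^2 implicants → --01  -10-  1--1  1-0-  10--
Unchecked terms (primes): --01, -10-, 01-0, 1--1, 1-0-, 10--
Minterm coverage:
  m1 ⊆ --01 [E]
  m4 ⊆ -10-,01-0
  m5 ⊆ --01,-10-
  m6 ⊆ 01-0 [E]
  m8 ⊆ 1-0-,10--
  m10 ⊆ 10-- [E]
  m11 ⊆ 1--1,10--
  m15 ⊆ 1--1 [E]
E = {--01, 01-0, 1--1, 10--}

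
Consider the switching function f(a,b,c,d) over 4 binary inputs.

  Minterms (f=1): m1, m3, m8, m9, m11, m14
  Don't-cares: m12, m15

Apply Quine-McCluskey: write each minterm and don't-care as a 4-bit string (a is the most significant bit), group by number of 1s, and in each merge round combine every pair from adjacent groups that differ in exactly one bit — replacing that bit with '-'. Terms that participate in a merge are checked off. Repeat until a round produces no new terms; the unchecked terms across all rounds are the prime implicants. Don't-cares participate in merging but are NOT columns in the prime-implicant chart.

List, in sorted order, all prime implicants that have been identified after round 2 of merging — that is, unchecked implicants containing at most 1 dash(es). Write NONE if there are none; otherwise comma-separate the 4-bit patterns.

size-2^0 implicants → 0001(✓)  0011(✓)  1000(✓)  1001(✓)  1011(✓)  1100(✓)  1110(✓)  1111(✓)
size-2^1 implicants → -001(✓)  -011(✓)  00-1(✓)  1-00  1-11  10-1(✓)  100-  11-0  111-
size-2^2 implicants → -0-1
Unchecked terms (primes): -0-1, 1-00, 1-11, 100-, 11-0, 111-

1-00, 1-11, 100-, 11-0, 111-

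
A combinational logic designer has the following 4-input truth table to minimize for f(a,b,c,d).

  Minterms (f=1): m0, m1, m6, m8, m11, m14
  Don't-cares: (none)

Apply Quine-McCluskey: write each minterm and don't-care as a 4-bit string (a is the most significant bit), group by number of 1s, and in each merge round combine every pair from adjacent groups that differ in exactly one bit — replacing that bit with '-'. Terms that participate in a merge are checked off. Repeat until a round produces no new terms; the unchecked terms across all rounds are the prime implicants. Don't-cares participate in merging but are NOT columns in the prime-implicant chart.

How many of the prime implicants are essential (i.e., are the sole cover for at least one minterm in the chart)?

[col 0] 0000*, 0001*, 0110*, 1000*, 1011, 1110*
[col 1] -000, -110, 000-
Prime implicants: -000, -110, 000-, 1011
PI chart (minterm → PIs covering it):
  0 | -000,000-
  1 | 000-  (sole → essential)
  6 | -110  (sole → essential)
  8 | -000  (sole → essential)
  11 | 1011  (sole → essential)
  14 | -110  (sole → essential)
Essential prime implicants: -000, -110, 000-, 1011

4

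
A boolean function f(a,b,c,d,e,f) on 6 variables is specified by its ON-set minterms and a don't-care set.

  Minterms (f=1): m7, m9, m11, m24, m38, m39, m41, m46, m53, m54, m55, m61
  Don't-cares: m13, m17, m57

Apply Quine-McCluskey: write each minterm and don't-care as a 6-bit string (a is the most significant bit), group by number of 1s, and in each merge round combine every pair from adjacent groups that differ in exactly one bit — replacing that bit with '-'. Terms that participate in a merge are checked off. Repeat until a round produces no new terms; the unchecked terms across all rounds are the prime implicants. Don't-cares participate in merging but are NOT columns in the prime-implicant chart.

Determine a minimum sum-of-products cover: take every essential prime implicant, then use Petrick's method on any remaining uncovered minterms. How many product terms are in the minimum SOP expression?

7

[col 0] 000111*, 001001*, 001011*, 001101*, 010001, 011000, 100110*, 100111*, 101001*, 101110*, 110101*, 110110*, 110111*, 111001*, 111101*
[col 1] -00111, -01001, 001-01, 0010-1, 1-0110*, 1-0111*, 1-1001, 10-110, 10011-*, 11-101, 1101-1, 11011-*, 111-01
[col 2] 1-011-
Prime implicants: -00111, -01001, 001-01, 0010-1, 010001, 011000, 1-011-, 1-1001, 10-110, 11-101, 1101-1, 111-01
PI chart (minterm → PIs covering it):
  7 | -00111  (sole → essential)
  9 | -01001,001-01,0010-1
  11 | 0010-1  (sole → essential)
  24 | 011000  (sole → essential)
  38 | 1-011-,10-110
  39 | -00111,1-011-
  41 | -01001,1-1001
  46 | 10-110  (sole → essential)
  53 | 11-101,1101-1
  54 | 1-011-  (sole → essential)
  55 | 1-011-,1101-1
  61 | 11-101,111-01
Essential prime implicants: -00111, 0010-1, 011000, 1-011-, 10-110
Petrick residual → -01001, 11-101
Minimum SOP uses 7 PIs: b'c'def + b'cd'e'f + a'b'cd'f + a'bcd'e'f' + ac'de + ab'def' + abde'f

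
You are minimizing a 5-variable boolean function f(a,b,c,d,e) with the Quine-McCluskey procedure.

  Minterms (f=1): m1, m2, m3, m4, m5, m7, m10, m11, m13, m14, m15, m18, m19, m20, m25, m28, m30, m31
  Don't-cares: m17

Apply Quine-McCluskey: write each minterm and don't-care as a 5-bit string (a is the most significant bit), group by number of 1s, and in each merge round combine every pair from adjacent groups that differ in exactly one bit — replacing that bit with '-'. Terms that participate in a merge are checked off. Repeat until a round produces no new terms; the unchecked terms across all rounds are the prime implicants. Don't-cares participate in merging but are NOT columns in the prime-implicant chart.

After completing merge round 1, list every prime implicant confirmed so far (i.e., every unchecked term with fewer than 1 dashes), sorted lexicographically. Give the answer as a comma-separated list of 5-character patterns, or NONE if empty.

Round 0: 00001✓ 00010✓ 00011✓ 00100✓ 00101✓ 00111✓ 01010✓ 01011✓ 01101✓ 01110✓ 01111✓ 10001✓ 10010✓ 10011✓ 10100✓ 11001✓ 11100✓ 11110✓ 11111✓
Round 1: -0001✓ -0010✓ -0011✓ -0100 -1110✓ -1111✓ 0-010✓ 0-011✓ 0-101✓ 0-111✓ 00-01✓ 00-11✓ 000-1✓ 0001-✓ 001-1✓ 0010- 01-10✓ 01-11✓ 0101-✓ 011-1✓ 0111-✓ 1-001 1-100 100-1✓ 1001-✓ 111-0 1111-✓
Round 2: -00-1 -001- -111- 0--11 0-01- 0-1-1 00--1 01-1-
PIs = {-00-1, -001-, -0100, -111-, 0--11, 0-01-, 0-1-1, 00--1, 0010-, 01-1-, 1-001, 1-100, 111-0}

NONE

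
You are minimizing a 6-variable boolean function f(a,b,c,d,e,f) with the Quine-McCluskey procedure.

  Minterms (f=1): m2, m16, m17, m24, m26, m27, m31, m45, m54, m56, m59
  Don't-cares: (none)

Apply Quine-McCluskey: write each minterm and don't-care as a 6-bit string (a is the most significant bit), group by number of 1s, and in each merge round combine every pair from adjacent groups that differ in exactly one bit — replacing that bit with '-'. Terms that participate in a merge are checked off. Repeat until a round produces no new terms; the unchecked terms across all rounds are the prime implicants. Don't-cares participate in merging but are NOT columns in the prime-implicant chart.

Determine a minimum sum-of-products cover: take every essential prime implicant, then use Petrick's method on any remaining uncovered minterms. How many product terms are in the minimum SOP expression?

[col 0] 000010, 010000*, 010001*, 011000*, 011010*, 011011*, 011111*, 101101, 110110, 111000*, 111011*
[col 1] -11000, -11011, 01-000, 01000-, 011-11, 0110-0, 01101-
Prime implicants: -11000, -11011, 000010, 01-000, 01000-, 011-11, 0110-0, 01101-, 101101, 110110
PI chart (minterm → PIs covering it):
  2 | 000010  (sole → essential)
  16 | 01-000,01000-
  17 | 01000-  (sole → essential)
  24 | -11000,01-000,0110-0
  26 | 0110-0,01101-
  27 | -11011,011-11,01101-
  31 | 011-11  (sole → essential)
  45 | 101101  (sole → essential)
  54 | 110110  (sole → essential)
  56 | -11000  (sole → essential)
  59 | -11011  (sole → essential)
Essential prime implicants: -11000, -11011, 000010, 01000-, 011-11, 101101, 110110
Petrick residual → 0110-0
Minimum SOP uses 8 PIs: bcd'e'f' + bcd'ef + a'b'c'd'ef' + a'bc'd'e' + a'bcef + a'bcd'f' + ab'cde'f + abc'def'

8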